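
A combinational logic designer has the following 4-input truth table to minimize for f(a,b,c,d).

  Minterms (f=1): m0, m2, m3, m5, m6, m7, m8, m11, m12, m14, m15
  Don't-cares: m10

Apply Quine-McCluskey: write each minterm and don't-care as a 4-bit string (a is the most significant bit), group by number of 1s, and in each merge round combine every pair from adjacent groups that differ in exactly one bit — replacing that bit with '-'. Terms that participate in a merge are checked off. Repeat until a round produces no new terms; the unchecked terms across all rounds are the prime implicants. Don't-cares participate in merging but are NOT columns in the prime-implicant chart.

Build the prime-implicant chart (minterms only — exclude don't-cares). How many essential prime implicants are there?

[col 0] 0000*, 0010*, 0011*, 0101*, 0110*, 0111*, 1000*, 1010*, 1011*, 1100*, 1110*, 1111*
[col 1] -000*, -010*, -011*, -110*, -111*, 0-10*, 0-11*, 00-0*, 001-*, 01-1, 011-*, 1-00*, 1-10*, 1-11*, 10-0*, 101-*, 11-0*, 111-*
[col 2] --10*, --11*, -0-0, -01-*, -11-*, 0-1-*, 1--0, 1-1-*
[col 3] --1-
Prime implicants: --1-, -0-0, 01-1, 1--0
PI chart (minterm → PIs covering it):
  0 | -0-0  (sole → essential)
  2 | --1-,-0-0
  3 | --1-  (sole → essential)
  5 | 01-1  (sole → essential)
  6 | --1-  (sole → essential)
  7 | --1-,01-1
  8 | -0-0,1--0
  11 | --1-  (sole → essential)
  12 | 1--0  (sole → essential)
  14 | --1-,1--0
  15 | --1-  (sole → essential)
Essential prime implicants: --1-, -0-0, 01-1, 1--0

4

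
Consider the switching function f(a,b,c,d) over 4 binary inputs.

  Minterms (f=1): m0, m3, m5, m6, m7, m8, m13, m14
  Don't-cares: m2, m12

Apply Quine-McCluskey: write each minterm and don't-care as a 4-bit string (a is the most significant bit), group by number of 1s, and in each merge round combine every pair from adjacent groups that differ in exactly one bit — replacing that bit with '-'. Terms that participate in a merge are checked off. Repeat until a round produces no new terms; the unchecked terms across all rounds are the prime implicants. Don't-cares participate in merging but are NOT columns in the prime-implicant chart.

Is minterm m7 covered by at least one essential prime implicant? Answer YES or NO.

[col 0] 0000*, 0010*, 0011*, 0101*, 0110*, 0111*, 1000*, 1100*, 1101*, 1110*
[col 1] -000, -101, -110, 0-10*, 0-11*, 00-0, 001-*, 01-1, 011-*, 1-00, 11-0, 110-
[col 2] 0-1-
Prime implicants: -000, -101, -110, 0-1-, 00-0, 01-1, 1-00, 11-0, 110-
PI chart (minterm → PIs covering it):
  0 | -000,00-0
  3 | 0-1-  (sole → essential)
  5 | -101,01-1
  6 | -110,0-1-
  7 | 0-1-,01-1
  8 | -000,1-00
  13 | -101,110-
  14 | -110,11-0
Essential prime implicants: 0-1-

YES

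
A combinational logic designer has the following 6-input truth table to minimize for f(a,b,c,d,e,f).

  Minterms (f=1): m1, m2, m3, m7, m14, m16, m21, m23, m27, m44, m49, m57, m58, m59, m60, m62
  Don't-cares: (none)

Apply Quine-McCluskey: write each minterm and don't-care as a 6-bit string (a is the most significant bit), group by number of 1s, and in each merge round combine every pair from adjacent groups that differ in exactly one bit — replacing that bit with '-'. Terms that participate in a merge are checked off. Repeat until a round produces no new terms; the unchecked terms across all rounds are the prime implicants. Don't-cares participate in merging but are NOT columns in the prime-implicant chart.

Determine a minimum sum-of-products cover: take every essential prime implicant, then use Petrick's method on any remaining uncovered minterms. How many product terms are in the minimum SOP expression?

Round 0: 000001✓ 000010✓ 000011✓ 000111✓ 001110 010000 010101✓ 010111✓ 011011✓ 101100✓ 110001✓ 111001✓ 111010✓ 111011✓ 111100✓ 111110✓
Round 1: -11011 0-0111 000-11 0000-1 00001- 0101-1 1-1100 11-001 111-10 1110-1 11101- 1111-0
PIs = {-11011, 0-0111, 000-11, 0000-1, 00001-, 001110, 010000, 0101-1, 1-1100, 11-001, 111-10, 1110-1, 11101-, 1111-0}
Coverage chart:
  m1: 0000-1 ←essential
  m2: 00001- ←essential
  m3: 000-11,0000-1,00001-
  m7: 0-0111,000-11
  m14: 001110 ←essential
  m16: 010000 ←essential
  m21: 0101-1 ←essential
  m23: 0-0111,0101-1
  m27: -11011 ←essential
  m44: 1-1100 ←essential
  m49: 11-001 ←essential
  m57: 11-001,1110-1
  m58: 111-10,11101-
  m59: -11011,1110-1,11101-
  m60: 1-1100,1111-0
  m62: 111-10,1111-0
Essential: -11011, 0000-1, 00001-, 001110, 010000, 0101-1, 1-1100, 11-001
Petrick residual → 0-0111, 111-10
Min cover (10 terms): bcd'ef + a'c'def + a'b'c'd'f + a'b'c'd'e + a'b'cdef' + a'bc'd'e'f' + a'bc'df + acde'f' + abd'e'f + abcef'

10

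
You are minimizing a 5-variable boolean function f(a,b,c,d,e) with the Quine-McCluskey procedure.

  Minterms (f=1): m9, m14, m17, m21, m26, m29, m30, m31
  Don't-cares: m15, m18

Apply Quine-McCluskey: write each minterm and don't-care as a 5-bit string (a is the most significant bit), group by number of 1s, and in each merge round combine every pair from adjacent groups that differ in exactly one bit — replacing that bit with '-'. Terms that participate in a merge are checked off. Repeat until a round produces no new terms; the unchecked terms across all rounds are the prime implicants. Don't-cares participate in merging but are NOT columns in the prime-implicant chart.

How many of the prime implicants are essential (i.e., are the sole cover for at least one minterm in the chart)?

3

[col 0] 01001, 01110*, 01111*, 10001*, 10010*, 10101*, 11010*, 11101*, 11110*, 11111*
[col 1] -1110*, -1111*, 0111-*, 1-010, 1-101, 10-01, 11-10, 111-1, 1111-*
[col 2] -111-
Prime implicants: -111-, 01001, 1-010, 1-101, 10-01, 11-10, 111-1
PI chart (minterm → PIs covering it):
  9 | 01001  (sole → essential)
  14 | -111-  (sole → essential)
  17 | 10-01  (sole → essential)
  21 | 1-101,10-01
  26 | 1-010,11-10
  29 | 1-101,111-1
  30 | -111-,11-10
  31 | -111-,111-1
Essential prime implicants: -111-, 01001, 10-01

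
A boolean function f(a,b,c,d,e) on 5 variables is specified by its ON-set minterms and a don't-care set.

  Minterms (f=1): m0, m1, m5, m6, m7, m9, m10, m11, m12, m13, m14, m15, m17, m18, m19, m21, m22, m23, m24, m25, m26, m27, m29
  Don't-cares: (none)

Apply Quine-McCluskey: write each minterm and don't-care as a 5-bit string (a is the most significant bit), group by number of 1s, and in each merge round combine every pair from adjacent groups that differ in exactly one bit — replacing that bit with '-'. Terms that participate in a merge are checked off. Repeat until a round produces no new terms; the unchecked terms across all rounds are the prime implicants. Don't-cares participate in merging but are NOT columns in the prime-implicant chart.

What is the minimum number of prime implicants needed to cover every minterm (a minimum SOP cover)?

[col 0] 00000*, 00001*, 00101*, 00110*, 00111*, 01001*, 01010*, 01011*, 01100*, 01101*, 01110*, 01111*, 10001*, 10010*, 10011*, 10101*, 10110*, 10111*, 11000*, 11001*, 11010*, 11011*, 11101*
[col 1] -0001*, -0101*, -0110*, -0111*, -1001*, -1010*, -1011*, -1101*, 0-001*, 0-101*, 0-110*, 0-111*, 00-01*, 0000-, 001-1*, 0011-*, 01-01*, 01-10*, 01-11*, 010-1*, 0101-*, 011-0*, 011-1*, 0110-*, 0111-*, 1-001*, 1-010*, 1-011*, 1-101*, 10-01*, 10-10*, 10-11*, 100-1*, 1001-*, 101-1*, 1011-*, 11-01*, 110-0*, 110-1*, 1100-*, 1101-*
[col 2] --001*, --101*, -0-01*, -01-1, -011-, -1-01*, -10-1, -101-, 0--01*, 0-1-1, 0-11-, 01--1, 01-1-, 011--, 1--01*, 1-0-1, 1-01-, 10--1, 10-1-, 110--
[col 3] ---01
Prime implicants: ---01, -01-1, -011-, -10-1, -101-, 0-1-1, 0-11-, 0000-, 01--1, 01-1-, 011--, 1-0-1, 1-01-, 10--1, 10-1-, 110--
PI chart (minterm → PIs covering it):
  0 | 0000-  (sole → essential)
  1 | ---01,0000-
  5 | ---01,-01-1,0-1-1
  6 | -011-,0-11-
  7 | -01-1,-011-,0-1-1,0-11-
  9 | ---01,-10-1,01--1
  10 | -101-,01-1-
  11 | -10-1,-101-,01--1,01-1-
  12 | 011--  (sole → essential)
  13 | ---01,0-1-1,01--1,011--
  14 | 0-11-,01-1-,011--
  15 | 0-1-1,0-11-,01--1,01-1-,011--
  17 | ---01,1-0-1,10--1
  18 | 1-01-,10-1-
  19 | 1-0-1,1-01-,10--1,10-1-
  21 | ---01,-01-1,10--1
  22 | -011-,10-1-
  23 | -01-1,-011-,10--1,10-1-
  24 | 110--  (sole → essential)
  25 | ---01,-10-1,1-0-1,110--
  26 | -101-,1-01-,110--
  27 | -10-1,-101-,1-0-1,1-01-,110--
  29 | ---01  (sole → essential)
Essential prime implicants: ---01, 0000-, 011--, 110--
Petrick residual → -011-, -101-, 1-01-
Minimum SOP uses 7 PIs: d'e + b'cd + bc'd + a'b'c'd' + a'bc + ac'd + abc'

7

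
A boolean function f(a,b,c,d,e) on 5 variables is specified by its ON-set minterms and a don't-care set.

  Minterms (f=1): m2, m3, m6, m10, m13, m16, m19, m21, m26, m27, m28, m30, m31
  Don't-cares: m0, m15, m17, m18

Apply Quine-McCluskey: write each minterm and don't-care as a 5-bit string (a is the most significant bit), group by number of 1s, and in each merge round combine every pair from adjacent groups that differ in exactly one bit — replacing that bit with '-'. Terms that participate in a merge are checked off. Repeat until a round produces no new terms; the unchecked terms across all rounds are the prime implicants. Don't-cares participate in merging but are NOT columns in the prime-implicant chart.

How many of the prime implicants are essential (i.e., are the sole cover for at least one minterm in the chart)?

6

Round 0: 00000✓ 00010✓ 00011✓ 00110✓ 01010✓ 01101✓ 01111✓ 10000✓ 10001✓ 10010✓ 10011✓ 10101✓ 11010✓ 11011✓ 11100✓ 11110✓ 11111✓
Round 1: -0000✓ -0010✓ -0011✓ -1010✓ -1111 0-010✓ 00-10 000-0✓ 0001-✓ 011-1 1-010✓ 1-011✓ 10-01 100-0✓ 100-1✓ 1000-✓ 1001-✓ 11-10✓ 11-11✓ 1101-✓ 111-0 1111-✓
Round 2: --010 -00-0 -001- 1-01- 100-- 11-1-
PIs = {--010, -00-0, -001-, -1111, 00-10, 011-1, 1-01-, 10-01, 100--, 11-1-, 111-0}
Coverage chart:
  m2: --010,-00-0,-001-,00-10
  m3: -001- ←essential
  m6: 00-10 ←essential
  m10: --010 ←essential
  m13: 011-1 ←essential
  m16: -00-0,100--
  m19: -001-,1-01-,100--
  m21: 10-01 ←essential
  m26: --010,1-01-,11-1-
  m27: 1-01-,11-1-
  m28: 111-0 ←essential
  m30: 11-1-,111-0
  m31: -1111,11-1-
Essential: --010, -001-, 00-10, 011-1, 10-01, 111-0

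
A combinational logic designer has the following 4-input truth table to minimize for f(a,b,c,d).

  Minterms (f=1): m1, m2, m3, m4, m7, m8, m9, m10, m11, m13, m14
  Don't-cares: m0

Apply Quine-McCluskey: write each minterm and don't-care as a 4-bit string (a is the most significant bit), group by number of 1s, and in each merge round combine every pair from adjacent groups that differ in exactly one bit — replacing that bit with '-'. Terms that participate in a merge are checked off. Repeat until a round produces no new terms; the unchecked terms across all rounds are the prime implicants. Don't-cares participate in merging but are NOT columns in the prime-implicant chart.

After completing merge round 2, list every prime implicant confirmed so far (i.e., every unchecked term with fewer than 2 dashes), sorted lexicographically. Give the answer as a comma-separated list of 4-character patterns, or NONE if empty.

0-00, 0-11, 1-01, 1-10

[col 0] 0000*, 0001*, 0010*, 0011*, 0100*, 0111*, 1000*, 1001*, 1010*, 1011*, 1101*, 1110*
[col 1] -000*, -001*, -010*, -011*, 0-00, 0-11, 00-0*, 00-1*, 000-*, 001-*, 1-01, 1-10, 10-0*, 10-1*, 100-*, 101-*
[col 2] -0-0*, -0-1*, -00-*, -01-*, 00--*, 10--*
[col 3] -0--
Prime implicants: -0--, 0-00, 0-11, 1-01, 1-10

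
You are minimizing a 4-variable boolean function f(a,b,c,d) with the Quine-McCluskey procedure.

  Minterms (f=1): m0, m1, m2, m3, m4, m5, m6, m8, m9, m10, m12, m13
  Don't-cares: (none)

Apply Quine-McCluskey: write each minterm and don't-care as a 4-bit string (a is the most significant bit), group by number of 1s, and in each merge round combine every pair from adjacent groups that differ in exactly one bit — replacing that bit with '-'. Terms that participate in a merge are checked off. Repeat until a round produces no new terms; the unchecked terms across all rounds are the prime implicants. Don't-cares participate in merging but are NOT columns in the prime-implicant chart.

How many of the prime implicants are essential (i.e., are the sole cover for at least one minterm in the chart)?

size-2^0 implicants → 0000(✓)  0001(✓)  0010(✓)  0011(✓)  0100(✓)  0101(✓)  0110(✓)  1000(✓)  1001(✓)  1010(✓)  1100(✓)  1101(✓)
size-2^1 implicants → -000(✓)  -001(✓)  -010(✓)  -100(✓)  -101(✓)  0-00(✓)  0-01(✓)  0-10(✓)  00-0(✓)  00-1(✓)  000-(✓)  001-(✓)  01-0(✓)  010-(✓)  1-00(✓)  1-01(✓)  10-0(✓)  100-(✓)  110-(✓)
size-2^2 implicants → --00(✓)  --01(✓)  -0-0  -00-(✓)  -10-(✓)  0--0  0-0-(✓)  00--  1-0-(✓)
size-2^3 implicants → --0-
Unchecked terms (primes): --0-, -0-0, 0--0, 00--
Minterm coverage:
  m0 ⊆ --0-,-0-0,0--0,00--
  m1 ⊆ --0-,00--
  m2 ⊆ -0-0,0--0,00--
  m3 ⊆ 00-- [E]
  m4 ⊆ --0-,0--0
  m5 ⊆ --0- [E]
  m6 ⊆ 0--0 [E]
  m8 ⊆ --0-,-0-0
  m9 ⊆ --0- [E]
  m10 ⊆ -0-0 [E]
  m12 ⊆ --0- [E]
  m13 ⊆ --0- [E]
E = {--0-, -0-0, 0--0, 00--}

4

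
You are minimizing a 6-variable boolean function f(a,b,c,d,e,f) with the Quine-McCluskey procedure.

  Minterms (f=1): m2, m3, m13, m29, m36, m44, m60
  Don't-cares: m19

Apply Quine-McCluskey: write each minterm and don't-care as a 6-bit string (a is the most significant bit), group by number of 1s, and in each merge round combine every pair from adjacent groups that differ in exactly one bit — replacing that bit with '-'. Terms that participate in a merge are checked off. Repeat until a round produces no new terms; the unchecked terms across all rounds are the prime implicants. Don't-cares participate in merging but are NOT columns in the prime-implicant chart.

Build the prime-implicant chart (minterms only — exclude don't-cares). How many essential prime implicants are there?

4

[col 0] 000010*, 000011*, 001101*, 010011*, 011101*, 100100*, 101100*, 111100*
[col 1] 0-0011, 0-1101, 00001-, 1-1100, 10-100
Prime implicants: 0-0011, 0-1101, 00001-, 1-1100, 10-100
PI chart (minterm → PIs covering it):
  2 | 00001-  (sole → essential)
  3 | 0-0011,00001-
  13 | 0-1101  (sole → essential)
  29 | 0-1101  (sole → essential)
  36 | 10-100  (sole → essential)
  44 | 1-1100,10-100
  60 | 1-1100  (sole → essential)
Essential prime implicants: 0-1101, 00001-, 1-1100, 10-100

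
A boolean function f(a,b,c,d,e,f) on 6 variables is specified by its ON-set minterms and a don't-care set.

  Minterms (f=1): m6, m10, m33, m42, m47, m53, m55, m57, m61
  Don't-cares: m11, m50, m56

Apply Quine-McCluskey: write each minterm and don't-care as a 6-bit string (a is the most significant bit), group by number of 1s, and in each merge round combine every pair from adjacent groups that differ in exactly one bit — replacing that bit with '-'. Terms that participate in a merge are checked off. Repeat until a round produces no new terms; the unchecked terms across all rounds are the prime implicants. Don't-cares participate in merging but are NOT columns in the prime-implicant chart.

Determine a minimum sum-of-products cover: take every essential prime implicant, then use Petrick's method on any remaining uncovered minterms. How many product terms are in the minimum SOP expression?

6

size-2^0 implicants → 000110  001010(✓)  001011(✓)  100001  101010(✓)  101111  110010  110101(✓)  110111(✓)  111000(✓)  111001(✓)  111101(✓)
size-2^1 implicants → -01010  00101-  11-101  1101-1  111-01  11100-
Unchecked terms (primes): -01010, 000110, 00101-, 100001, 101111, 11-101, 110010, 1101-1, 111-01, 11100-
Minterm coverage:
  m6 ⊆ 000110 [E]
  m10 ⊆ -01010,00101-
  m33 ⊆ 100001 [E]
  m42 ⊆ -01010 [E]
  m47 ⊆ 101111 [E]
  m53 ⊆ 11-101,1101-1
  m55 ⊆ 1101-1 [E]
  m57 ⊆ 111-01,11100-
  m61 ⊆ 11-101,111-01
E = {-01010, 000110, 100001, 101111, 1101-1}
Petrick residual → 111-01
Cover = b'cd'ef' + a'b'c'def' + ab'c'd'e'f + ab'cdef + abc'df + abce'f  |cover|=6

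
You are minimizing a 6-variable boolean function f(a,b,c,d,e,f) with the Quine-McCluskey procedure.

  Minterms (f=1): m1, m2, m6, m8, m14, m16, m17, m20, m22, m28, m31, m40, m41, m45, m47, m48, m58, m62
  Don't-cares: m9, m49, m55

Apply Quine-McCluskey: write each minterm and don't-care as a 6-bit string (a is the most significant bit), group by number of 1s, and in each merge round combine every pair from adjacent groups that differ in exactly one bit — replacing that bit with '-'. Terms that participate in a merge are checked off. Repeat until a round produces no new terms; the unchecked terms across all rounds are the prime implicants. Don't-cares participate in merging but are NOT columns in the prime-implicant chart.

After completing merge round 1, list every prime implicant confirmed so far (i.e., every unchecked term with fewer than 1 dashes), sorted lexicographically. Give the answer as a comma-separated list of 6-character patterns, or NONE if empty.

011111, 110111

Round 0: 000001✓ 000010✓ 000110✓ 001000✓ 001001✓ 001110✓ 010000✓ 010001✓ 010100✓ 010110✓ 011100✓ 011111 101000✓ 101001✓ 101101✓ 101111✓ 110000✓ 110001✓ 110111 111010✓ 111110✓
Round 1: -01000✓ -01001✓ -10000✓ -10001✓ 0-0001 0-0110 00-001 00-110 000-10 00100-✓ 01-100 010-00 01000-✓ 0101-0 101-01 10100-✓ 1011-1 11000-✓ 111-10
Round 2: -0100- -1000-
PIs = {-0100-, -1000-, 0-0001, 0-0110, 00-001, 00-110, 000-10, 01-100, 010-00, 0101-0, 011111, 101-01, 1011-1, 110111, 111-10}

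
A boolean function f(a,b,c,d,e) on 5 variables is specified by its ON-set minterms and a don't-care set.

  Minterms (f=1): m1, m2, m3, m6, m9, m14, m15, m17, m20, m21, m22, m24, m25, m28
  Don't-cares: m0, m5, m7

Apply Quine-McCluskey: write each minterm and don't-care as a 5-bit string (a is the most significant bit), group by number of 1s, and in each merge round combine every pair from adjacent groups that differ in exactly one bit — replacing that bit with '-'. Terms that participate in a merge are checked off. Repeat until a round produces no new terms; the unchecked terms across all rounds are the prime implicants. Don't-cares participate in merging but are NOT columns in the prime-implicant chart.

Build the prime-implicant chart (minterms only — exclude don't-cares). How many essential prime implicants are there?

2

size-2^0 implicants → 00000(✓)  00001(✓)  00010(✓)  00011(✓)  00101(✓)  00110(✓)  00111(✓)  01001(✓)  01110(✓)  01111(✓)  10001(✓)  10100(✓)  10101(✓)  10110(✓)  11000(✓)  11001(✓)  11100(✓)
size-2^1 implicants → -0001(✓)  -0101(✓)  -0110  -1001(✓)  0-001(✓)  0-110(✓)  0-111(✓)  00-01(✓)  00-10(✓)  00-11(✓)  000-0(✓)  000-1(✓)  0000-(✓)  0001-(✓)  001-1(✓)  0011-(✓)  0111-(✓)  1-001(✓)  1-100  10-01(✓)  101-0  1010-  11-00  1100-
size-2^2 implicants → --001  -0-01  0-11-  00--1  00-1-  000--
Unchecked terms (primes): --001, -0-01, -0110, 0-11-, 00--1, 00-1-, 000--, 1-100, 101-0, 1010-, 11-00, 1100-
Minterm coverage:
  m1 ⊆ --001,-0-01,00--1,000--
  m2 ⊆ 00-1-,000--
  m3 ⊆ 00--1,00-1-,000--
  m6 ⊆ -0110,0-11-,00-1-
  m9 ⊆ --001 [E]
  m14 ⊆ 0-11- [E]
  m15 ⊆ 0-11- [E]
  m17 ⊆ --001,-0-01
  m20 ⊆ 1-100,101-0,1010-
  m21 ⊆ -0-01,1010-
  m22 ⊆ -0110,101-0
  m24 ⊆ 11-00,1100-
  m25 ⊆ --001,1100-
  m28 ⊆ 1-100,11-00
E = {--001, 0-11-}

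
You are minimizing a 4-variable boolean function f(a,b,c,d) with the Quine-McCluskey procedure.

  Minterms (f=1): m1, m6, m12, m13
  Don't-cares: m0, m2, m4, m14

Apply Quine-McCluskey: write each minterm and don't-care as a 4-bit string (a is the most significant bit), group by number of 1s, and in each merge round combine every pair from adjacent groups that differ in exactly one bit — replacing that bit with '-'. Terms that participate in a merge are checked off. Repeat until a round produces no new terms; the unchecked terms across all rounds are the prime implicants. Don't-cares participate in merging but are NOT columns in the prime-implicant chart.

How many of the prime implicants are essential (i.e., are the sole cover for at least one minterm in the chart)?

[col 0] 0000*, 0001*, 0010*, 0100*, 0110*, 1100*, 1101*, 1110*
[col 1] -100*, -110*, 0-00*, 0-10*, 00-0*, 000-, 01-0*, 11-0*, 110-
[col 2] -1-0, 0--0
Prime implicants: -1-0, 0--0, 000-, 110-
PI chart (minterm → PIs covering it):
  1 | 000-  (sole → essential)
  6 | -1-0,0--0
  12 | -1-0,110-
  13 | 110-  (sole → essential)
Essential prime implicants: 000-, 110-

2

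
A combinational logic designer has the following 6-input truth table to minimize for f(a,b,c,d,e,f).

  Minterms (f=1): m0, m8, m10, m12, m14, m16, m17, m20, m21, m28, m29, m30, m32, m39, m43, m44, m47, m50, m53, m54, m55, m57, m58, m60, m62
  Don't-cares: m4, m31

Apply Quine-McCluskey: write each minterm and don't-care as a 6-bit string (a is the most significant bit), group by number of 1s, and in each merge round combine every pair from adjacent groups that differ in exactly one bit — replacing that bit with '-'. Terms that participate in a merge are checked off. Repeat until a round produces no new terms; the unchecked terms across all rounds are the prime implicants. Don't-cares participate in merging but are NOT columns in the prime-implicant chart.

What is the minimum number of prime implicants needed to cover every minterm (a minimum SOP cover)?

size-2^0 implicants → 000000(✓)  000100(✓)  001000(✓)  001010(✓)  001100(✓)  001110(✓)  010000(✓)  010001(✓)  010100(✓)  010101(✓)  011100(✓)  011101(✓)  011110(✓)  011111(✓)  100000(✓)  100111(✓)  101011(✓)  101100(✓)  101111(✓)  110010(✓)  110101(✓)  110110(✓)  110111(✓)  111001  111010(✓)  111100(✓)  111110(✓)
size-2^1 implicants → -00000  -01100(✓)  -10101  -11100(✓)  -11110(✓)  0-0000(✓)  0-0100(✓)  0-1100(✓)  0-1110(✓)  00-000(✓)  00-100(✓)  000-00(✓)  001-00(✓)  001-10(✓)  0010-0(✓)  0011-0(✓)  01-100(✓)  01-101(✓)  010-00(✓)  010-01(✓)  01000-(✓)  01010-(✓)  0111-0(✓)  0111-1(✓)  01110-(✓)  01111-(✓)  1-0111  1-1100(✓)  10-111  101-11  11-010(✓)  11-110(✓)  110-10(✓)  1101-1  11011-  111-10(✓)  1111-0(✓)
size-2^2 implicants → --1100  -111-0  0--100  0-0-00  0-11-0  00--00  001--0  01-10-  010-0-  0111--  11--10
Unchecked terms (primes): --1100, -00000, -10101, -111-0, 0--100, 0-0-00, 0-11-0, 00--00, 001--0, 01-10-, 010-0-, 0111--, 1-0111, 10-111, 101-11, 11--10, 1101-1, 11011-, 111001
Minterm coverage:
  m0 ⊆ -00000,0-0-00,00--00
  m8 ⊆ 00--00,001--0
  m10 ⊆ 001--0 [E]
  m12 ⊆ --1100,0--100,0-11-0,00--00,001--0
  m14 ⊆ 0-11-0,001--0
  m16 ⊆ 0-0-00,010-0-
  m17 ⊆ 010-0- [E]
  m20 ⊆ 0--100,0-0-00,01-10-,010-0-
  m21 ⊆ -10101,01-10-,010-0-
  m28 ⊆ --1100,-111-0,0--100,0-11-0,01-10-,0111--
  m29 ⊆ 01-10-,0111--
  m30 ⊆ -111-0,0-11-0,0111--
  m32 ⊆ -00000 [E]
  m39 ⊆ 1-0111,10-111
  m43 ⊆ 101-11 [E]
  m44 ⊆ --1100 [E]
  m47 ⊆ 10-111,101-11
  m50 ⊆ 11--10 [E]
  m53 ⊆ -10101,1101-1
  m54 ⊆ 11--10,11011-
  m55 ⊆ 1-0111,1101-1,11011-
  m57 ⊆ 111001 [E]
  m58 ⊆ 11--10 [E]
  m60 ⊆ --1100,-111-0
  m62 ⊆ -111-0,11--10
E = {--1100, -00000, 001--0, 010-0-, 101-11, 11--10, 111001}
Petrick residual → -10101, 0111--, 1-0111
Cover = cde'f' + b'c'd'e'f' + bc'de'f + a'b'cf' + a'bc'e' + a'bcd + ac'def + ab'cef + abef' + abcd'e'f  |cover|=10

10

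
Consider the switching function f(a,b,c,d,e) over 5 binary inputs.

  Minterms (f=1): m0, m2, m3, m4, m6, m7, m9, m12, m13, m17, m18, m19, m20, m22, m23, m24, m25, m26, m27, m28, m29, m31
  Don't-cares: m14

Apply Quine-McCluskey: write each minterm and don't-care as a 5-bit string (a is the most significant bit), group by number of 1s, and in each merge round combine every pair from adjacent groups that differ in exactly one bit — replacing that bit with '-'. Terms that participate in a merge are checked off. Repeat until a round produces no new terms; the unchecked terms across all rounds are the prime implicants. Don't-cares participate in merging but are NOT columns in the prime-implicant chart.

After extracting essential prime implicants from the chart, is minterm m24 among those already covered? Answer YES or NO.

size-2^0 implicants → 00000(✓)  00010(✓)  00011(✓)  00100(✓)  00110(✓)  00111(✓)  01001(✓)  01100(✓)  01101(✓)  01110(✓)  10001(✓)  10010(✓)  10011(✓)  10100(✓)  10110(✓)  10111(✓)  11000(✓)  11001(✓)  11010(✓)  11011(✓)  11100(✓)  11101(✓)  11111(✓)
size-2^1 implicants → -0010(✓)  -0011(✓)  -0100(✓)  -0110(✓)  -0111(✓)  -1001(✓)  -1100(✓)  -1101(✓)  0-100(✓)  0-110(✓)  00-00(✓)  00-10(✓)  00-11(✓)  000-0(✓)  0001-(✓)  001-0(✓)  0011-(✓)  01-01(✓)  011-0(✓)  0110-(✓)  1-001(✓)  1-010(✓)  1-011(✓)  1-100(✓)  1-111(✓)  10-10(✓)  10-11(✓)  100-1(✓)  1001-(✓)  101-0(✓)  1011-(✓)  11-00(✓)  11-01(✓)  11-11(✓)  110-0(✓)  110-1(✓)  1100-(✓)  1101-(✓)  111-1(✓)  1110-(✓)
size-2^2 implicants → --100  -0-10(✓)  -0-11(✓)  -001-(✓)  -01-0  -011-(✓)  -1-01  -110-  0-1-0  00--0  00-1-(✓)  1--11  1-0-1  1-01-  10-1-(✓)  11--1  11-0-  110--
size-2^3 implicants → -0-1-
Unchecked terms (primes): --100, -0-1-, -01-0, -1-01, -110-, 0-1-0, 00--0, 1--11, 1-0-1, 1-01-, 11--1, 11-0-, 110--
Minterm coverage:
  m0 ⊆ 00--0 [E]
  m2 ⊆ -0-1-,00--0
  m3 ⊆ -0-1- [E]
  m4 ⊆ --100,-01-0,0-1-0,00--0
  m6 ⊆ -0-1-,-01-0,0-1-0,00--0
  m7 ⊆ -0-1- [E]
  m9 ⊆ -1-01 [E]
  m12 ⊆ --100,-110-,0-1-0
  m13 ⊆ -1-01,-110-
  m17 ⊆ 1-0-1 [E]
  m18 ⊆ -0-1-,1-01-
  m19 ⊆ -0-1-,1--11,1-0-1,1-01-
  m20 ⊆ --100,-01-0
  m22 ⊆ -0-1-,-01-0
  m23 ⊆ -0-1-,1--11
  m24 ⊆ 11-0-,110--
  m25 ⊆ -1-01,1-0-1,11--1,11-0-,110--
  m26 ⊆ 1-01-,110--
  m27 ⊆ 1--11,1-0-1,1-01-,11--1,110--
  m28 ⊆ --100,-110-,11-0-
  m29 ⊆ -1-01,-110-,11--1,11-0-
  m31 ⊆ 1--11,11--1
E = {-0-1-, -1-01, 00--0, 1-0-1}

NO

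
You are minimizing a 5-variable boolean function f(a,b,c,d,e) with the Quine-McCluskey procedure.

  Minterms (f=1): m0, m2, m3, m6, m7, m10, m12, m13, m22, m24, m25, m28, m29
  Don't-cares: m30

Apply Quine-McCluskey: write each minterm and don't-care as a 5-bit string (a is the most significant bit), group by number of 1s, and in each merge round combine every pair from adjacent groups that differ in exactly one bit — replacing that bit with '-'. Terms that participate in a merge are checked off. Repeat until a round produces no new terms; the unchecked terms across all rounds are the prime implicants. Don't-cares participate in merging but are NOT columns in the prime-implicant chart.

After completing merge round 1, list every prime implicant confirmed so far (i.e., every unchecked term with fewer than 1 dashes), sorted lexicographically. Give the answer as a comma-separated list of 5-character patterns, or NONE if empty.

NONE

size-2^0 implicants → 00000(✓)  00010(✓)  00011(✓)  00110(✓)  00111(✓)  01010(✓)  01100(✓)  01101(✓)  10110(✓)  11000(✓)  11001(✓)  11100(✓)  11101(✓)  11110(✓)
size-2^1 implicants → -0110  -1100(✓)  -1101(✓)  0-010  00-10(✓)  00-11(✓)  000-0  0001-(✓)  0011-(✓)  0110-(✓)  1-110  11-00(✓)  11-01(✓)  1100-(✓)  111-0  1110-(✓)
size-2^2 implicants → -110-  00-1-  11-0-
Unchecked terms (primes): -0110, -110-, 0-010, 00-1-, 000-0, 1-110, 11-0-, 111-0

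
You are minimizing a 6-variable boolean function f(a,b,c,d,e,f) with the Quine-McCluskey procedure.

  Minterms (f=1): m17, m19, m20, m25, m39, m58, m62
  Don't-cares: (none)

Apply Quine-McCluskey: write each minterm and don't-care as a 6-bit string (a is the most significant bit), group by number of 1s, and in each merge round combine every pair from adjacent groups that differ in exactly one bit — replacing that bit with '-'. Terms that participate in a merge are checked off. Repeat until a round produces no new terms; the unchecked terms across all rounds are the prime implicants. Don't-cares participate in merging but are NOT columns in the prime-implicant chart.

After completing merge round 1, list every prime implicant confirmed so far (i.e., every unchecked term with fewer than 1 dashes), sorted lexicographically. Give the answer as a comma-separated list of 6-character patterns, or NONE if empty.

010100, 100111

[col 0] 010001*, 010011*, 010100, 011001*, 100111, 111010*, 111110*
[col 1] 01-001, 0100-1, 111-10
Prime implicants: 01-001, 0100-1, 010100, 100111, 111-10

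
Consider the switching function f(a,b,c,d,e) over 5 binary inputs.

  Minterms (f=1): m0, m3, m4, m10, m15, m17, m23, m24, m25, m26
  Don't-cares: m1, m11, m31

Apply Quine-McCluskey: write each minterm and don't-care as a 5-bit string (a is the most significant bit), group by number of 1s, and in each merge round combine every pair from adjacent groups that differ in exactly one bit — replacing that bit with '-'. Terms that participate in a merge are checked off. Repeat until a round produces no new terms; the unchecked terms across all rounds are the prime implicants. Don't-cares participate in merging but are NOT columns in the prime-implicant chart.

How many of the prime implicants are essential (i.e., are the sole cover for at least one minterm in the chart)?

2

size-2^0 implicants → 00000(✓)  00001(✓)  00011(✓)  00100(✓)  01010(✓)  01011(✓)  01111(✓)  10001(✓)  10111(✓)  11000(✓)  11001(✓)  11010(✓)  11111(✓)
size-2^1 implicants → -0001  -1010  -1111  0-011  00-00  000-1  0000-  01-11  0101-  1-001  1-111  110-0  1100-
Unchecked terms (primes): -0001, -1010, -1111, 0-011, 00-00, 000-1, 0000-, 01-11, 0101-, 1-001, 1-111, 110-0, 1100-
Minterm coverage:
  m0 ⊆ 00-00,0000-
  m3 ⊆ 0-011,000-1
  m4 ⊆ 00-00 [E]
  m10 ⊆ -1010,0101-
  m15 ⊆ -1111,01-11
  m17 ⊆ -0001,1-001
  m23 ⊆ 1-111 [E]
  m24 ⊆ 110-0,1100-
  m25 ⊆ 1-001,1100-
  m26 ⊆ -1010,110-0
E = {00-00, 1-111}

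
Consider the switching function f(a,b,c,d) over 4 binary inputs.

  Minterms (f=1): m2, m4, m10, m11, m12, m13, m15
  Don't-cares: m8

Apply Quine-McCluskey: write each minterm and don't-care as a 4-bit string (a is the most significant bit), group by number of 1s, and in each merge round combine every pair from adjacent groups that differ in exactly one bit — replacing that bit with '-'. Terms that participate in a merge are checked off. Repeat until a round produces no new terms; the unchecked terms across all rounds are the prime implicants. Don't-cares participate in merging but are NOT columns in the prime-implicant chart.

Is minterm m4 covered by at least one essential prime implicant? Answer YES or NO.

[col 0] 0010*, 0100*, 1000*, 1010*, 1011*, 1100*, 1101*, 1111*
[col 1] -010, -100, 1-00, 1-11, 10-0, 101-, 11-1, 110-
Prime implicants: -010, -100, 1-00, 1-11, 10-0, 101-, 11-1, 110-
PI chart (minterm → PIs covering it):
  2 | -010  (sole → essential)
  4 | -100  (sole → essential)
  10 | -010,10-0,101-
  11 | 1-11,101-
  12 | -100,1-00,110-
  13 | 11-1,110-
  15 | 1-11,11-1
Essential prime implicants: -010, -100

YES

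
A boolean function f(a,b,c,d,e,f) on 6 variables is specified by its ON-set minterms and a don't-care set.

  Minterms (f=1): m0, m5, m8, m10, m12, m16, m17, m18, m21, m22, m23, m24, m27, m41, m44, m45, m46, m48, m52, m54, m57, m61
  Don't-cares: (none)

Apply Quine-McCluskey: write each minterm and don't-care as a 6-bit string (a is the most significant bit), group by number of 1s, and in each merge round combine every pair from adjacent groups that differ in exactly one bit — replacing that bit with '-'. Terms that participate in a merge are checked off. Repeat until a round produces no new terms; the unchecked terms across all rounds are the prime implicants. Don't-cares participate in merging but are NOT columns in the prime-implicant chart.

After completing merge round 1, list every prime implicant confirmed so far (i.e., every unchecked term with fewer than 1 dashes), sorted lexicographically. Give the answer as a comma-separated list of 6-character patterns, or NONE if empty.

011011

size-2^0 implicants → 000000(✓)  000101(✓)  001000(✓)  001010(✓)  001100(✓)  010000(✓)  010001(✓)  010010(✓)  010101(✓)  010110(✓)  010111(✓)  011000(✓)  011011  101001(✓)  101100(✓)  101101(✓)  101110(✓)  110000(✓)  110100(✓)  110110(✓)  111001(✓)  111101(✓)
size-2^1 implicants → -01100  -10000  -10110  0-0000(✓)  0-0101  0-1000(✓)  00-000(✓)  001-00  0010-0  01-000(✓)  010-01  010-10  0100-0  01000-  0101-1  01011-  1-1001(✓)  1-1101(✓)  101-01(✓)  1011-0  10110-  110-00  1101-0  111-01(✓)
size-2^2 implicants → 0--000  1-1-01
Unchecked terms (primes): -01100, -10000, -10110, 0--000, 0-0101, 001-00, 0010-0, 010-01, 010-10, 0100-0, 01000-, 0101-1, 01011-, 011011, 1-1-01, 1011-0, 10110-, 110-00, 1101-0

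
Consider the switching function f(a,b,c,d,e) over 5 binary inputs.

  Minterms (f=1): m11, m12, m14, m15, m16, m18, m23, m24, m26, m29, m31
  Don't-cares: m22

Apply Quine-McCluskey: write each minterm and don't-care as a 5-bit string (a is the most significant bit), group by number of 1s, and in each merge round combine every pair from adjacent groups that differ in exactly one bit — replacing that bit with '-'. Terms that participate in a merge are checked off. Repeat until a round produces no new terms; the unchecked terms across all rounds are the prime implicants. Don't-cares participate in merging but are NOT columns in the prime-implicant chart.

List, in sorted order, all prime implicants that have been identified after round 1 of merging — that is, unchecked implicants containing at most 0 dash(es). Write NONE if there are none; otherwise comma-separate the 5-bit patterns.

NONE

[col 0] 01011*, 01100*, 01110*, 01111*, 10000*, 10010*, 10110*, 10111*, 11000*, 11010*, 11101*, 11111*
[col 1] -1111, 01-11, 011-0, 0111-, 1-000*, 1-010*, 1-111, 10-10, 100-0*, 1011-, 110-0*, 111-1
[col 2] 1-0-0
Prime implicants: -1111, 01-11, 011-0, 0111-, 1-0-0, 1-111, 10-10, 1011-, 111-1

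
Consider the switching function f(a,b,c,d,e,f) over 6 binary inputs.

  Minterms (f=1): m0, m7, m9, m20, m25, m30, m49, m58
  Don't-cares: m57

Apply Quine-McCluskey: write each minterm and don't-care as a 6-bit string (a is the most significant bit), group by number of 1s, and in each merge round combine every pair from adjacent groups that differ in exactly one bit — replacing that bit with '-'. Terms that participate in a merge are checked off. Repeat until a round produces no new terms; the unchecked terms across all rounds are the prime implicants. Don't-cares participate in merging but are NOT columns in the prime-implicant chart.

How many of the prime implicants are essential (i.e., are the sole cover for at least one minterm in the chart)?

7

[col 0] 000000, 000111, 001001*, 010100, 011001*, 011110, 110001*, 111001*, 111010
[col 1] -11001, 0-1001, 11-001
Prime implicants: -11001, 0-1001, 000000, 000111, 010100, 011110, 11-001, 111010
PI chart (minterm → PIs covering it):
  0 | 000000  (sole → essential)
  7 | 000111  (sole → essential)
  9 | 0-1001  (sole → essential)
  20 | 010100  (sole → essential)
  25 | -11001,0-1001
  30 | 011110  (sole → essential)
  49 | 11-001  (sole → essential)
  58 | 111010  (sole → essential)
Essential prime implicants: 0-1001, 000000, 000111, 010100, 011110, 11-001, 111010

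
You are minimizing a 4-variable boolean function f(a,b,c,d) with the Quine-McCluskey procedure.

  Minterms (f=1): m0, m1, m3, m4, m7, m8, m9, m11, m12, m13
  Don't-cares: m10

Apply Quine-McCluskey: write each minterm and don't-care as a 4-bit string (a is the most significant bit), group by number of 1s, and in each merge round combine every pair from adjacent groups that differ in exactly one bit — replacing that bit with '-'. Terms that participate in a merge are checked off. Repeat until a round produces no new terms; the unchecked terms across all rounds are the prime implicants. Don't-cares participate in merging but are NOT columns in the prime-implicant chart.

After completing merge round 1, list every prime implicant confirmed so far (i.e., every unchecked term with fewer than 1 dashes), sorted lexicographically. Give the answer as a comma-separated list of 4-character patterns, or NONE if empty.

Round 0: 0000✓ 0001✓ 0011✓ 0100✓ 0111✓ 1000✓ 1001✓ 1010✓ 1011✓ 1100✓ 1101✓
Round 1: -000✓ -001✓ -011✓ -100✓ 0-00✓ 0-11 00-1✓ 000-✓ 1-00✓ 1-01✓ 10-0✓ 10-1✓ 100-✓ 101-✓ 110-✓
Round 2: --00 -0-1 -00- 1-0- 10--
PIs = {--00, -0-1, -00-, 0-11, 1-0-, 10--}

NONE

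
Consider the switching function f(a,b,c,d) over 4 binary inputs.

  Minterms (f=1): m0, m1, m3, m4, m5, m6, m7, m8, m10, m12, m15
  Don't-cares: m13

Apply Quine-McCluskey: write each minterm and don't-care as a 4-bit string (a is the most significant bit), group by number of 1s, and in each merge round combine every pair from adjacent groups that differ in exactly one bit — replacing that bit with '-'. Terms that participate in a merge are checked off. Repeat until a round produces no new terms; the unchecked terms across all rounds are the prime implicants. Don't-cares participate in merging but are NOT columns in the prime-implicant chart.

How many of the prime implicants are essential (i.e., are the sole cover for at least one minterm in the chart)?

[col 0] 0000*, 0001*, 0011*, 0100*, 0101*, 0110*, 0111*, 1000*, 1010*, 1100*, 1101*, 1111*
[col 1] -000*, -100*, -101*, -111*, 0-00*, 0-01*, 0-11*, 00-1*, 000-*, 01-0*, 01-1*, 010-*, 011-*, 1-00*, 10-0, 11-1*, 110-*
[col 2] --00, -1-1, -10-, 0--1, 0-0-, 01--
Prime implicants: --00, -1-1, -10-, 0--1, 0-0-, 01--, 10-0
PI chart (minterm → PIs covering it):
  0 | --00,0-0-
  1 | 0--1,0-0-
  3 | 0--1  (sole → essential)
  4 | --00,-10-,0-0-,01--
  5 | -1-1,-10-,0--1,0-0-,01--
  6 | 01--  (sole → essential)
  7 | -1-1,0--1,01--
  8 | --00,10-0
  10 | 10-0  (sole → essential)
  12 | --00,-10-
  15 | -1-1  (sole → essential)
Essential prime implicants: -1-1, 0--1, 01--, 10-0

4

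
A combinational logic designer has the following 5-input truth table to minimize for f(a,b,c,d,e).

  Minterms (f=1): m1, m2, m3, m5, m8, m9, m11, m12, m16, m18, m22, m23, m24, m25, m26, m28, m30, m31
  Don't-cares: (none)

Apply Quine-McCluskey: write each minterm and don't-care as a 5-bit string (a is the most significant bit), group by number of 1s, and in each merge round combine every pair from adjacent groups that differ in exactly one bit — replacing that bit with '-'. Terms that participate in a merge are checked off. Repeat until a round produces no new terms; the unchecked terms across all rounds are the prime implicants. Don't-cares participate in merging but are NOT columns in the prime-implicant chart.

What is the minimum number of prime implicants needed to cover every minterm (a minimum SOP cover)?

[col 0] 00001*, 00010*, 00011*, 00101*, 01000*, 01001*, 01011*, 01100*, 10000*, 10010*, 10110*, 10111*, 11000*, 11001*, 11010*, 11100*, 11110*, 11111*
[col 1] -0010, -1000*, -1001*, -1100*, 0-001*, 0-011*, 00-01, 000-1*, 0001-, 01-00*, 010-1*, 0100-*, 1-000*, 1-010*, 1-110*, 1-111*, 10-10*, 100-0*, 1011-*, 11-00*, 11-10*, 110-0*, 1100-*, 111-0*, 1111-*
[col 2] -1-00, -100-, 0-0-1, 1--10, 1-0-0, 1-11-, 11--0
Prime implicants: -0010, -1-00, -100-, 0-0-1, 00-01, 0001-, 1--10, 1-0-0, 1-11-, 11--0
PI chart (minterm → PIs covering it):
  1 | 0-0-1,00-01
  2 | -0010,0001-
  3 | 0-0-1,0001-
  5 | 00-01  (sole → essential)
  8 | -1-00,-100-
  9 | -100-,0-0-1
  11 | 0-0-1  (sole → essential)
  12 | -1-00  (sole → essential)
  16 | 1-0-0  (sole → essential)
  18 | -0010,1--10,1-0-0
  22 | 1--10,1-11-
  23 | 1-11-  (sole → essential)
  24 | -1-00,-100-,1-0-0,11--0
  25 | -100-  (sole → essential)
  26 | 1--10,1-0-0,11--0
  28 | -1-00,11--0
  30 | 1--10,1-11-,11--0
  31 | 1-11-  (sole → essential)
Essential prime implicants: -1-00, -100-, 0-0-1, 00-01, 1-0-0, 1-11-
Petrick residual → -0010
Minimum SOP uses 7 PIs: b'c'de' + bd'e' + bc'd' + a'c'e + a'b'd'e + ac'e' + acd

7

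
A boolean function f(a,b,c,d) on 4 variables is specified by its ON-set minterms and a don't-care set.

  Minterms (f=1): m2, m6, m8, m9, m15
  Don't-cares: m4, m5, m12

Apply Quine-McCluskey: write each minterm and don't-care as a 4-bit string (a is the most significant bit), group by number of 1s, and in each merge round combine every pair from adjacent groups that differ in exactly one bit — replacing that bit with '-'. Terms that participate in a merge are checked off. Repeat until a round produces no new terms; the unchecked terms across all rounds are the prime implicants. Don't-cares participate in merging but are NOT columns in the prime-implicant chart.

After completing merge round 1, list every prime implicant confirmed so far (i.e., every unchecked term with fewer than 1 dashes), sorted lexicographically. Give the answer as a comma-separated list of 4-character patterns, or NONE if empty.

size-2^0 implicants → 0010(✓)  0100(✓)  0101(✓)  0110(✓)  1000(✓)  1001(✓)  1100(✓)  1111
size-2^1 implicants → -100  0-10  01-0  010-  1-00  100-
Unchecked terms (primes): -100, 0-10, 01-0, 010-, 1-00, 100-, 1111

1111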